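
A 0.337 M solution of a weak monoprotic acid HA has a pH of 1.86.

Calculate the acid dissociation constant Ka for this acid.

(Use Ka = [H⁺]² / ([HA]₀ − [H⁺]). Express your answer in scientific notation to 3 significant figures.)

[H⁺] = 10^(−pH) = 10^(−1.86) = 1.380e-02 M. For HA ⇌ H⁺ + A⁻, Ka = [H⁺][A⁻]/[HA] = [H⁺]² / ([HA]₀ − [H⁺]) = (1.380e-02)² / (0.337 − 1.380e-02) = 5.90e-04.

K_a = 5.90e-04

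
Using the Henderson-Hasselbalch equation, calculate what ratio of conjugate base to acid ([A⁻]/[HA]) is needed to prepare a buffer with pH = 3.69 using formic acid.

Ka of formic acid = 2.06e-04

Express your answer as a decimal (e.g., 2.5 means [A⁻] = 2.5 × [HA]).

pKa = -log(2.06e-04) = 3.6861. pH = pKa + log([A⁻]/[HA]), so log([A⁻]/[HA]) = pH − pKa = 3.69 − 3.6861 = 0.0039. [A⁻]/[HA] = 10^(0.0039) = 1.01

[A⁻]/[HA] = 1.01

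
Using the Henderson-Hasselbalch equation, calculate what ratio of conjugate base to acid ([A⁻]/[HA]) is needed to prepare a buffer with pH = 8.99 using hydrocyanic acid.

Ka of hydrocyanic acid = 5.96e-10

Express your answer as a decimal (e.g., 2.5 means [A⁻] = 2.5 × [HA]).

pKa = -log(5.96e-10) = 9.2248. pH = pKa + log([A⁻]/[HA]), so log([A⁻]/[HA]) = pH − pKa = 8.99 − 9.2248 = -0.2348. [A⁻]/[HA] = 10^(-0.2348) = 0.582

[A⁻]/[HA] = 0.582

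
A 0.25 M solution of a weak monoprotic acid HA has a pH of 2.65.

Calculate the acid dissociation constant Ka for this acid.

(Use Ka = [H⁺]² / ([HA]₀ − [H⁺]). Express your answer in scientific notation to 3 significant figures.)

[H⁺] = 10^(−pH) = 10^(−2.65) = 2.239e-03 M. For HA ⇌ H⁺ + A⁻, Ka = [H⁺][A⁻]/[HA] = [H⁺]² / ([HA]₀ − [H⁺]) = (2.239e-03)² / (0.25 − 2.239e-03) = 2.02e-05.

K_a = 2.02e-05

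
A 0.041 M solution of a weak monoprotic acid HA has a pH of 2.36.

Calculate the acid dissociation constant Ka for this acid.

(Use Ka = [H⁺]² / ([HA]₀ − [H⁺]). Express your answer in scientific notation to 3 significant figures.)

[H⁺] = 10^(−pH) = 10^(−2.36) = 4.365e-03 M. For HA ⇌ H⁺ + A⁻, Ka = [H⁺][A⁻]/[HA] = [H⁺]² / ([HA]₀ − [H⁺]) = (4.365e-03)² / (0.041 − 4.365e-03) = 5.20e-04.

K_a = 5.20e-04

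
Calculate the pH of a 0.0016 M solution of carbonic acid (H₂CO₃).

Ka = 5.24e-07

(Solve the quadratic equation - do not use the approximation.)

x² + Ka×x - Ka×C = 0. Using quadratic formula: [H⁺] = 2.8694e-05

pH = 4.54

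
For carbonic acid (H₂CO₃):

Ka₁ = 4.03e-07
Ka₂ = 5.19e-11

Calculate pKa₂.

pKa₂ = -log(Ka₂) = -log(5.19e-11) = 10.28.

pK_{a2} = 10.28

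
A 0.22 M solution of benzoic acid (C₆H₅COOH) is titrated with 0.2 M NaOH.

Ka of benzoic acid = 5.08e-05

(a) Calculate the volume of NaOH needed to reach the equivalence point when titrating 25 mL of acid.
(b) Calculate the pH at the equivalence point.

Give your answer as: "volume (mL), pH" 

moles acid = 0.22 × 25/1000 = 0.0055 mol; V_base = moles/0.2 × 1000 = 27.5 mL. At equivalence only the conjugate base is present: [A⁻] = 0.0055/0.052 = 1.0476e-01 M. Kb = Kw/Ka = 1.97e-10; [OH⁻] = √(Kb × [A⁻]) = 4.5412e-06; pOH = 5.34; pH = 14 - pOH = 8.66.

V = 27.5 mL, pH = 8.66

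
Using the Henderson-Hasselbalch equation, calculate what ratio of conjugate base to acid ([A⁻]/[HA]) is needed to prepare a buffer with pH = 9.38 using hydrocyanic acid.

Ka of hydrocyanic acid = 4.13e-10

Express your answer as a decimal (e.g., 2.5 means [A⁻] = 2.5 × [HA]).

pKa = -log(4.13e-10) = 9.3840. pH = pKa + log([A⁻]/[HA]), so log([A⁻]/[HA]) = pH − pKa = 9.38 − 9.3840 = -0.0040. [A⁻]/[HA] = 10^(-0.0040) = 0.991

[A⁻]/[HA] = 0.991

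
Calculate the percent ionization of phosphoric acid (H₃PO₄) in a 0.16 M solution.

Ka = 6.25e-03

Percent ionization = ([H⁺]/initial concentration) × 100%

Using Ka equilibrium: x² + Ka×x - Ka×C = 0. Solving: [H⁺] = 2.8652e-02. Percent = (2.8652e-02/0.16) × 100

Percent ionization = 17.9%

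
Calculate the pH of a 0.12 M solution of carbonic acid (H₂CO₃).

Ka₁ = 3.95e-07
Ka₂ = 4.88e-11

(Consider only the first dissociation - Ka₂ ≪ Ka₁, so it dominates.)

First dissociation dominates. From Ka₁ = [H⁺][HA⁻]/[H₂A], x² + Ka₁·x − Ka₁·C = 0 with C = 0.12 M and Ka₁ = 3.95e-07. Solving: [H⁺] = (−Ka₁ + √(Ka₁² + 4·Ka₁·C)) / 2 = 2.1752e-04 M. pH = -log(2.1752e-04) = 3.66.

pH = 3.66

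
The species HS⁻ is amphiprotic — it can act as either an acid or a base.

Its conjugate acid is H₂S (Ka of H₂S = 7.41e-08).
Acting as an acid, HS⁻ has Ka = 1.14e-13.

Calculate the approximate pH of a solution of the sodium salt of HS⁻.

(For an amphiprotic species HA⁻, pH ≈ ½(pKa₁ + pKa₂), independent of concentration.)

pKa₁ = -log(7.41e-08) = 7.13; pKa₂ = -log(1.14e-13) = 12.94. For an amphiprotic species, pH ≈ ½(pKa₁ + pKa₂) = ½(7.13 + 12.94) = 10.04.

pH = 10.04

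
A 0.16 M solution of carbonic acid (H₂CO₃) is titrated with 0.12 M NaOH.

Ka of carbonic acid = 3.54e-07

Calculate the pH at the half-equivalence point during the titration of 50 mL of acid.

At half-equivalence [HA] = [A⁻], so Henderson-Hasselbalch gives pH = pKa = -log(3.54e-07) = 6.45.

pH = pKa = 6.45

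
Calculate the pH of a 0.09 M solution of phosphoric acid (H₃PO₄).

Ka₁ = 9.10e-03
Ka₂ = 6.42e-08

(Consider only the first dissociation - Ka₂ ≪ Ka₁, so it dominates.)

First dissociation dominates. From Ka₁ = [H⁺][HA⁻]/[H₂A], x² + Ka₁·x − Ka₁·C = 0 with C = 0.09 M and Ka₁ = 9.10e-03. Solving: [H⁺] = (−Ka₁ + √(Ka₁² + 4·Ka₁·C)) / 2 = 2.4428e-02 M. pH = -log(2.4428e-02) = 1.61.

pH = 1.61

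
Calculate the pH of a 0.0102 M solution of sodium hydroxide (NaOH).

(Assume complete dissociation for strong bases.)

[OH⁻] = 0.0102 M for strong base. pOH = -log[OH⁻] = 1.99, pH = 14 - pOH

pH = 12.01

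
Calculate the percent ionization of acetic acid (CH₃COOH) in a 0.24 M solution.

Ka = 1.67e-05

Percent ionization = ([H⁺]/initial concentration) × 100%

Using Ka equilibrium: x² + Ka×x - Ka×C = 0. Solving: [H⁺] = 1.9937e-03. Percent = (1.9937e-03/0.24) × 100

Percent ionization = 0.831%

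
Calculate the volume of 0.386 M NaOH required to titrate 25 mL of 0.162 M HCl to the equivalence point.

At equivalence: moles acid = moles base. moles HCl = 0.162 × 25/1000 = 0.00405 mol. V_base = moles / 0.386 × 1000 = 10.5 mL.

V_{base} = 10.5 mL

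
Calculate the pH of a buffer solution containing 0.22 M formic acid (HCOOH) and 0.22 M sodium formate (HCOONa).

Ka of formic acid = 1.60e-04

pKa = -log(1.60e-04) = 3.80. pH = pKa + log([A⁻]/[HA]) = 3.80 + log(0.22/0.22)

pH = 3.80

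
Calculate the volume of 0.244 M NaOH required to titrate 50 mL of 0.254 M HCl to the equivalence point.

At equivalence: moles acid = moles base. moles HCl = 0.254 × 50/1000 = 0.0127 mol. V_base = moles / 0.244 × 1000 = 52.0 mL.

V_{base} = 52.0 mL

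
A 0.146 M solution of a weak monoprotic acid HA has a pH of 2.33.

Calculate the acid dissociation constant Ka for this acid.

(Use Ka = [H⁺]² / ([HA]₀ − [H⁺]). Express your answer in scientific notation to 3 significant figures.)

[H⁺] = 10^(−pH) = 10^(−2.33) = 4.677e-03 M. For HA ⇌ H⁺ + A⁻, Ka = [H⁺][A⁻]/[HA] = [H⁺]² / ([HA]₀ − [H⁺]) = (4.677e-03)² / (0.146 − 4.677e-03) = 1.55e-04.

K_a = 1.55e-04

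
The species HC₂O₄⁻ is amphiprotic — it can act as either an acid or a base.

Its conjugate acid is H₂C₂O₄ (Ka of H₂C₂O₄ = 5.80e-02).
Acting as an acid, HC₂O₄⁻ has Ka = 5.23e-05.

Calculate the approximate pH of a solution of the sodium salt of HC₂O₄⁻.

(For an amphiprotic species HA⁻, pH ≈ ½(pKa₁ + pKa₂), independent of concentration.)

pKa₁ = -log(5.80e-02) = 1.24; pKa₂ = -log(5.23e-05) = 4.28. For an amphiprotic species, pH ≈ ½(pKa₁ + pKa₂) = ½(1.24 + 4.28) = 2.76.

pH = 2.76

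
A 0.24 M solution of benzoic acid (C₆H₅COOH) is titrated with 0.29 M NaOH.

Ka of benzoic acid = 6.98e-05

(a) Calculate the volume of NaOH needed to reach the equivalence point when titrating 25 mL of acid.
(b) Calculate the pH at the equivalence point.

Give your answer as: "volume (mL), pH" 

moles acid = 0.24 × 25/1000 = 0.006 mol; V_base = moles/0.29 × 1000 = 20.7 mL. At equivalence only the conjugate base is present: [A⁻] = 0.006/0.046 = 1.3132e-01 M. Kb = Kw/Ka = 1.43e-10; [OH⁻] = √(Kb × [A⁻]) = 4.3375e-06; pOH = 5.36; pH = 14 - pOH = 8.64.

V = 20.7 mL, pH = 8.64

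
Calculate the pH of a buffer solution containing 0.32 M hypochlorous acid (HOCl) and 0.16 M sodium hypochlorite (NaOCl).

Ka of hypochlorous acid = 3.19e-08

pKa = -log(3.19e-08) = 7.50. pH = pKa + log([A⁻]/[HA]) = 7.50 + log(0.16/0.32)

pH = 7.20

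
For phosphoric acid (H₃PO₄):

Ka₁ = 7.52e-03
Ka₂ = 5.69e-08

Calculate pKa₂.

pKa₂ = -log(Ka₂) = -log(5.69e-08) = 7.24.

pK_{a2} = 7.24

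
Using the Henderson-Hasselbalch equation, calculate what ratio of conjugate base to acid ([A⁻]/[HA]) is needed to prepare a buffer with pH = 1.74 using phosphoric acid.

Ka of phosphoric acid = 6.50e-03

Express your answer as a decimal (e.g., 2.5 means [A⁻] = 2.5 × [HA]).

pKa = -log(6.50e-03) = 2.1871. pH = pKa + log([A⁻]/[HA]), so log([A⁻]/[HA]) = pH − pKa = 1.74 − 2.1871 = -0.4471. [A⁻]/[HA] = 10^(-0.4471) = 0.357

[A⁻]/[HA] = 0.357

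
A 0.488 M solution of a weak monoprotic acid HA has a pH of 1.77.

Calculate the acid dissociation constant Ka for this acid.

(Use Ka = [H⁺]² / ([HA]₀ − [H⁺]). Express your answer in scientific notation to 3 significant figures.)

[H⁺] = 10^(−pH) = 10^(−1.77) = 1.698e-02 M. For HA ⇌ H⁺ + A⁻, Ka = [H⁺][A⁻]/[HA] = [H⁺]² / ([HA]₀ − [H⁺]) = (1.698e-02)² / (0.488 − 1.698e-02) = 6.12e-04.

K_a = 6.12e-04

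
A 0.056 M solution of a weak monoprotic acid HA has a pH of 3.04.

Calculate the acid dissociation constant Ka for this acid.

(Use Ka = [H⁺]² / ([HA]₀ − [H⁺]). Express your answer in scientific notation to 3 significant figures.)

[H⁺] = 10^(−pH) = 10^(−3.04) = 9.120e-04 M. For HA ⇌ H⁺ + A⁻, Ka = [H⁺][A⁻]/[HA] = [H⁺]² / ([HA]₀ − [H⁺]) = (9.120e-04)² / (0.056 − 9.120e-04) = 1.51e-05.

K_a = 1.51e-05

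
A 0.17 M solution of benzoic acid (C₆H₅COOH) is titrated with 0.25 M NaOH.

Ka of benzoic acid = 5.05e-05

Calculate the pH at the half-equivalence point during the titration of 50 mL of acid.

At half-equivalence [HA] = [A⁻], so Henderson-Hasselbalch gives pH = pKa = -log(5.05e-05) = 4.30.

pH = pKa = 4.30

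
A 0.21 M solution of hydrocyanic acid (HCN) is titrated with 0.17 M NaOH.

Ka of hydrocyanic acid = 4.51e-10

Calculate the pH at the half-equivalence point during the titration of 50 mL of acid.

At half-equivalence [HA] = [A⁻], so Henderson-Hasselbalch gives pH = pKa = -log(4.51e-10) = 9.35.

pH = pKa = 9.35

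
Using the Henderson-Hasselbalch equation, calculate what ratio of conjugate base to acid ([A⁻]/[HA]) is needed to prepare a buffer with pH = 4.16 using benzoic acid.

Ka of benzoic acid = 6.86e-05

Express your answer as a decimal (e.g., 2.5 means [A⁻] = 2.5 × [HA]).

pKa = -log(6.86e-05) = 4.1637. pH = pKa + log([A⁻]/[HA]), so log([A⁻]/[HA]) = pH − pKa = 4.16 − 4.1637 = -0.0037. [A⁻]/[HA] = 10^(-0.0037) = 0.992

[A⁻]/[HA] = 0.992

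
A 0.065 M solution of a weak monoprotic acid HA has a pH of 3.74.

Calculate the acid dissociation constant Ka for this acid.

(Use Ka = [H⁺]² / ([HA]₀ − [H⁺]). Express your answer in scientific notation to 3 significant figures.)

[H⁺] = 10^(−pH) = 10^(−3.74) = 1.820e-04 M. For HA ⇌ H⁺ + A⁻, Ka = [H⁺][A⁻]/[HA] = [H⁺]² / ([HA]₀ − [H⁺]) = (1.820e-04)² / (0.065 − 1.820e-04) = 5.11e-07.

K_a = 5.11e-07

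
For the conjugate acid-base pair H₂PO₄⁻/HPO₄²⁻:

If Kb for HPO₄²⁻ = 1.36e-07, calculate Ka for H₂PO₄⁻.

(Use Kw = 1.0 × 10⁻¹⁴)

For a conjugate pair Ka × Kb = Kw, so Ka = Kw/Kb = 1.0 × 10⁻¹⁴ / 1.36e-07 = 7.35e-08.

K_a = 7.35e-08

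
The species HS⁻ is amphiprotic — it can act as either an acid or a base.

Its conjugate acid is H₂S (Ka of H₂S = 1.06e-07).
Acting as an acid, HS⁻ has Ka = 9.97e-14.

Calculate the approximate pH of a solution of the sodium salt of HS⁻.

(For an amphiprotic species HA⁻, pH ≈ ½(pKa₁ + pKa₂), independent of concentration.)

pKa₁ = -log(1.06e-07) = 6.97; pKa₂ = -log(9.97e-14) = 13.00. For an amphiprotic species, pH ≈ ½(pKa₁ + pKa₂) = ½(6.97 + 13.00) = 9.99.

pH = 9.99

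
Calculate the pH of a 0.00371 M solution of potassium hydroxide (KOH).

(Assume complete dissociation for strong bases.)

[OH⁻] = 0.00371 M for strong base. pOH = -log[OH⁻] = 2.43, pH = 14 - pOH

pH = 11.57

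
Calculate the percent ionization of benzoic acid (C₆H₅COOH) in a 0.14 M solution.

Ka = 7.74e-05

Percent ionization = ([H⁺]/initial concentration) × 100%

Using Ka equilibrium: x² + Ka×x - Ka×C = 0. Solving: [H⁺] = 3.2533e-03. Percent = (3.2533e-03/0.14) × 100

Percent ionization = 2.32%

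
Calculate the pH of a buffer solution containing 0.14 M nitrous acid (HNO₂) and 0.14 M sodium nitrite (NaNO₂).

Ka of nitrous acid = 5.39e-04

pKa = -log(5.39e-04) = 3.27. pH = pKa + log([A⁻]/[HA]) = 3.27 + log(0.14/0.14)

pH = 3.27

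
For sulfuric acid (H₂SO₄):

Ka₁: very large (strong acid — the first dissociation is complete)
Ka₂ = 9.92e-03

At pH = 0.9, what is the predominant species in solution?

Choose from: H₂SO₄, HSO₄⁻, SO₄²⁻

The first dissociation is complete, so H₂SO₄ itself is never the predominant species in water; pKa₂ = -log(9.92e-03) = 2.00. For a polyprotic acid the predominant species crosses at each pKa: below pKa_n the protonated form dominates, above it the deprotonated form does. At pH = 0.9, the predominant species is HSO₄⁻.

HSO₄⁻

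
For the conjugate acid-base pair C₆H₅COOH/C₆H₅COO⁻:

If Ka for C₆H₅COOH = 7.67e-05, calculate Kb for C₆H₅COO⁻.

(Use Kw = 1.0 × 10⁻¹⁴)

For a conjugate pair Ka × Kb = Kw, so Kb = Kw/Ka = 1.0 × 10⁻¹⁴ / 7.67e-05 = 1.30e-10.

K_b = 1.30e-10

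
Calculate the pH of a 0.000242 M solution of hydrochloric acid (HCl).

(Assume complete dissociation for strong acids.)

[H⁺] = 0.000242 M for strong acid. pH = -log[H⁺] = -log(0.000242)

pH = 3.62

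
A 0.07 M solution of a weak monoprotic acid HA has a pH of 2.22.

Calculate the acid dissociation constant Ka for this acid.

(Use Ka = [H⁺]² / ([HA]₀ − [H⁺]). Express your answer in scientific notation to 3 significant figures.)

[H⁺] = 10^(−pH) = 10^(−2.22) = 6.026e-03 M. For HA ⇌ H⁺ + A⁻, Ka = [H⁺][A⁻]/[HA] = [H⁺]² / ([HA]₀ − [H⁺]) = (6.026e-03)² / (0.07 − 6.026e-03) = 5.68e-04.

K_a = 5.68e-04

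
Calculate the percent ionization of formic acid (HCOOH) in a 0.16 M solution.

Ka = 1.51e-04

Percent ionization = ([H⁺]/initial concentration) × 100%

Using Ka equilibrium: x² + Ka×x - Ka×C = 0. Solving: [H⁺] = 4.8404e-03. Percent = (4.8404e-03/0.16) × 100

Percent ionization = 3.03%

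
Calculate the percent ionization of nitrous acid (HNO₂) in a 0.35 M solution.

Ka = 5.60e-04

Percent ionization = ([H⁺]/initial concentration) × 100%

Using Ka equilibrium: x² + Ka×x - Ka×C = 0. Solving: [H⁺] = 1.3723e-02. Percent = (1.3723e-02/0.35) × 100

Percent ionization = 3.92%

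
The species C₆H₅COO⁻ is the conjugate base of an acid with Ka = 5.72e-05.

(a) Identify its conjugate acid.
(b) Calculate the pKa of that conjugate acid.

(a) The conjugate acid is formed by adding one H⁺ to C₆H₅COO⁻, giving C₆H₅COOH. (b) pKa = -log(Ka) = -log(5.72e-05) = 4.24.

Conjugate acid: C₆H₅COOH; pK_a = 4.24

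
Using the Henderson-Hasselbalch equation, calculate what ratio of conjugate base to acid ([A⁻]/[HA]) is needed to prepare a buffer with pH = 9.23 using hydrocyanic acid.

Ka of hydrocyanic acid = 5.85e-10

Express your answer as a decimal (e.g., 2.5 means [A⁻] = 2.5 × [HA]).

pKa = -log(5.85e-10) = 9.2328. pH = pKa + log([A⁻]/[HA]), so log([A⁻]/[HA]) = pH − pKa = 9.23 − 9.2328 = -0.0028. [A⁻]/[HA] = 10^(-0.0028) = 0.993

[A⁻]/[HA] = 0.993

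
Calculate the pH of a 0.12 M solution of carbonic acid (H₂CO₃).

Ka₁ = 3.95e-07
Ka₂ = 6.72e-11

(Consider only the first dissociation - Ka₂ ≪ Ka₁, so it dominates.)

First dissociation dominates. From Ka₁ = [H⁺][HA⁻]/[H₂A], x² + Ka₁·x − Ka₁·C = 0 with C = 0.12 M and Ka₁ = 3.95e-07. Solving: [H⁺] = (−Ka₁ + √(Ka₁² + 4·Ka₁·C)) / 2 = 2.1752e-04 M. pH = -log(2.1752e-04) = 3.66.

pH = 3.66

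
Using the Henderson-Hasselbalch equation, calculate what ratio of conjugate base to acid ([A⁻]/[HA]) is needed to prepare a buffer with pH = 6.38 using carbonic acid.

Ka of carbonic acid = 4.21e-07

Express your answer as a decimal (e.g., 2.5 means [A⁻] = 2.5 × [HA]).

pKa = -log(4.21e-07) = 6.3757. pH = pKa + log([A⁻]/[HA]), so log([A⁻]/[HA]) = pH − pKa = 6.38 − 6.3757 = 0.0043. [A⁻]/[HA] = 10^(0.0043) = 1.01

[A⁻]/[HA] = 1.01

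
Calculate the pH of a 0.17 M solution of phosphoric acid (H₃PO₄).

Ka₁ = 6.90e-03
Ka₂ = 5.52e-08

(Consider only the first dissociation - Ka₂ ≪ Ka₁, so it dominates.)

First dissociation dominates. From Ka₁ = [H⁺][HA⁻]/[H₂A], x² + Ka₁·x − Ka₁·C = 0 with C = 0.17 M and Ka₁ = 6.90e-03. Solving: [H⁺] = (−Ka₁ + √(Ka₁² + 4·Ka₁·C)) / 2 = 3.0972e-02 M. pH = -log(3.0972e-02) = 1.51.

pH = 1.51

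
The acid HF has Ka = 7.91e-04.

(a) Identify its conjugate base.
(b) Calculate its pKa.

(a) The conjugate base is formed by removing one H⁺ from HF, giving F⁻. (b) pKa = -log(Ka) = -log(7.91e-04) = 3.10.

Conjugate base: F⁻; pK_a = 3.10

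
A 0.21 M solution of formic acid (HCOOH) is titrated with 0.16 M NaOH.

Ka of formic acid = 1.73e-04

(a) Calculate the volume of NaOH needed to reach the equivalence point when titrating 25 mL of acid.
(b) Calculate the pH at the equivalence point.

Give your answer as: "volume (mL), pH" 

moles acid = 0.21 × 25/1000 = 0.00525 mol; V_base = moles/0.16 × 1000 = 32.8 mL. At equivalence only the conjugate base is present: [A⁻] = 0.00525/0.058 = 9.0811e-02 M. Kb = Kw/Ka = 5.78e-11; [OH⁻] = √(Kb × [A⁻]) = 2.2911e-06; pOH = 5.64; pH = 14 - pOH = 8.36.

V = 32.8 mL, pH = 8.36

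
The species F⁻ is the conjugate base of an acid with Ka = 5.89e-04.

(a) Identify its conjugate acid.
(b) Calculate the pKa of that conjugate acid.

(a) The conjugate acid is formed by adding one H⁺ to F⁻, giving HF. (b) pKa = -log(Ka) = -log(5.89e-04) = 3.23.

Conjugate acid: HF; pK_a = 3.23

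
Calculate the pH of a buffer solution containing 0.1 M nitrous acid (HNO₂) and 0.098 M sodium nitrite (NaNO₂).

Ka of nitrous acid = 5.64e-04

pKa = -log(5.64e-04) = 3.25. pH = pKa + log([A⁻]/[HA]) = 3.25 + log(0.098/0.1)

pH = 3.24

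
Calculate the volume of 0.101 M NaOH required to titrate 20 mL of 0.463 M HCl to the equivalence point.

At equivalence: moles acid = moles base. moles HCl = 0.463 × 20/1000 = 0.00926 mol. V_base = moles / 0.101 × 1000 = 91.7 mL.

V_{base} = 91.7 mL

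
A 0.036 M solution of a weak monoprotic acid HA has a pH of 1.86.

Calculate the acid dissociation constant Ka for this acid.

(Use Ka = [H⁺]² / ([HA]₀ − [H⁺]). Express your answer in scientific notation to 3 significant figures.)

[H⁺] = 10^(−pH) = 10^(−1.86) = 1.380e-02 M. For HA ⇌ H⁺ + A⁻, Ka = [H⁺][A⁻]/[HA] = [H⁺]² / ([HA]₀ − [H⁺]) = (1.380e-02)² / (0.036 − 1.380e-02) = 8.58e-03.

K_a = 8.58e-03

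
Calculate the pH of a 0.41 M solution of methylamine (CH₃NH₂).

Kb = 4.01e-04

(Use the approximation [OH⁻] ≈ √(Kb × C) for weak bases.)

[OH⁻] = √(Kb × C) = √(4.01e-04 × 0.41) = 1.2822e-02. pOH = 1.89, pH = 14 - pOH

pH = 12.11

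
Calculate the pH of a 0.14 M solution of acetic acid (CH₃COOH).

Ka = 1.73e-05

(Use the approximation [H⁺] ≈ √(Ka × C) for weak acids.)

[H⁺] = √(Ka × C) = √(1.73e-05 × 0.14) = 1.5563e-03. pH = -log(1.5563e-03)

pH = 2.81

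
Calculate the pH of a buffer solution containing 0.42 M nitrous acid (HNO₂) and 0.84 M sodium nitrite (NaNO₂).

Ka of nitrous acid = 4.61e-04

pKa = -log(4.61e-04) = 3.34. pH = pKa + log([A⁻]/[HA]) = 3.34 + log(0.84/0.42)

pH = 3.64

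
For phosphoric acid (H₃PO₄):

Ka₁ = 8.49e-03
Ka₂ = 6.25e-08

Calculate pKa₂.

pKa₂ = -log(Ka₂) = -log(6.25e-08) = 7.20.

pK_{a2} = 7.20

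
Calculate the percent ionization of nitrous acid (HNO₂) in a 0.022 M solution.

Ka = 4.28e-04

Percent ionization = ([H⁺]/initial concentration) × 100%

Using Ka equilibrium: x² + Ka×x - Ka×C = 0. Solving: [H⁺] = 2.8620e-03. Percent = (2.8620e-03/0.022) × 100

Percent ionization = 13%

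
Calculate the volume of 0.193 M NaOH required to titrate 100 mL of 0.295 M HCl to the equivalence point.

At equivalence: moles acid = moles base. moles HCl = 0.295 × 100/1000 = 0.0295 mol. V_base = moles / 0.193 × 1000 = 152.8 mL.

V_{base} = 152.8 mL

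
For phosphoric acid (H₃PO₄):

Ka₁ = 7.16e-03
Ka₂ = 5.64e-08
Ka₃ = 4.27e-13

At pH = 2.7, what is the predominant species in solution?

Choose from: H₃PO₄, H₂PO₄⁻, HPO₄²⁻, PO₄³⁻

pKa₁ = 2.15, pKa₂ = 7.25, pKa₃ = 12.37. For a polyprotic acid the predominant species crosses at each pKa: below pKa_n the protonated form dominates, above it the deprotonated form does. At pH = 2.7, the predominant species is H₂PO₄⁻.

H₂PO₄⁻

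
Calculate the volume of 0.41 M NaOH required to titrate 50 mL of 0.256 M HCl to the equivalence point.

At equivalence: moles acid = moles base. moles HCl = 0.256 × 50/1000 = 0.0128 mol. V_base = moles / 0.41 × 1000 = 31.2 mL.

V_{base} = 31.2 mL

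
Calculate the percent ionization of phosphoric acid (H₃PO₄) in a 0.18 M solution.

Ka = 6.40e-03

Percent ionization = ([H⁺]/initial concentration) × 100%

Using Ka equilibrium: x² + Ka×x - Ka×C = 0. Solving: [H⁺] = 3.0892e-02. Percent = (3.0892e-02/0.18) × 100

Percent ionization = 17.2%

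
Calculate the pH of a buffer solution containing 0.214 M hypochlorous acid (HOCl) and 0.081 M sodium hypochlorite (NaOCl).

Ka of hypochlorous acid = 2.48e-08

pKa = -log(2.48e-08) = 7.61. pH = pKa + log([A⁻]/[HA]) = 7.61 + log(0.081/0.214)

pH = 7.18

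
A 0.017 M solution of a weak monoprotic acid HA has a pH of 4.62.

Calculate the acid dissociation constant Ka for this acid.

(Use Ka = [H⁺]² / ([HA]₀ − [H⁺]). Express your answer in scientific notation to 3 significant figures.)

[H⁺] = 10^(−pH) = 10^(−4.62) = 2.399e-05 M. For HA ⇌ H⁺ + A⁻, Ka = [H⁺][A⁻]/[HA] = [H⁺]² / ([HA]₀ − [H⁺]) = (2.399e-05)² / (0.017 − 2.399e-05) = 3.39e-08.

K_a = 3.39e-08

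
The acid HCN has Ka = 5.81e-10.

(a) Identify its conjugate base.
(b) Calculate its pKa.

(a) The conjugate base is formed by removing one H⁺ from HCN, giving CN⁻. (b) pKa = -log(Ka) = -log(5.81e-10) = 9.24.

Conjugate base: CN⁻; pK_a = 9.24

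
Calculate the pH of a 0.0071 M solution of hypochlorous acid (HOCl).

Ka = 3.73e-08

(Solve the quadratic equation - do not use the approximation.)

x² + Ka×x - Ka×C = 0. Using quadratic formula: [H⁺] = 1.6255e-05

pH = 4.79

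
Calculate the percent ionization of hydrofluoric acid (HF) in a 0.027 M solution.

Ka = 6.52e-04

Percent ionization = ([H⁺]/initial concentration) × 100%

Using Ka equilibrium: x² + Ka×x - Ka×C = 0. Solving: [H⁺] = 3.8824e-03. Percent = (3.8824e-03/0.027) × 100

Percent ionization = 14.4%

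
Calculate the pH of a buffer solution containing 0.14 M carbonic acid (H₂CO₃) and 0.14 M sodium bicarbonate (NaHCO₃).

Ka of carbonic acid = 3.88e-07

pKa = -log(3.88e-07) = 6.41. pH = pKa + log([A⁻]/[HA]) = 6.41 + log(0.14/0.14)

pH = 6.41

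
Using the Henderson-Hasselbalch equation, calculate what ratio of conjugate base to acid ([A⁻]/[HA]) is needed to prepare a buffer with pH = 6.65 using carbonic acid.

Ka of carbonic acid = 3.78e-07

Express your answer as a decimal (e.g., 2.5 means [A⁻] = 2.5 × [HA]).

pKa = -log(3.78e-07) = 6.4225. pH = pKa + log([A⁻]/[HA]), so log([A⁻]/[HA]) = pH − pKa = 6.65 − 6.4225 = 0.2275. [A⁻]/[HA] = 10^(0.2275) = 1.69

[A⁻]/[HA] = 1.69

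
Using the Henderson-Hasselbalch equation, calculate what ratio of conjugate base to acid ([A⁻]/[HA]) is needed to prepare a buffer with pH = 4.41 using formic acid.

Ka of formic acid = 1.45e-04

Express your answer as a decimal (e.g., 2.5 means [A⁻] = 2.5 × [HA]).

pKa = -log(1.45e-04) = 3.8386. pH = pKa + log([A⁻]/[HA]), so log([A⁻]/[HA]) = pH − pKa = 4.41 − 3.8386 = 0.5714. [A⁻]/[HA] = 10^(0.5714) = 3.73

[A⁻]/[HA] = 3.73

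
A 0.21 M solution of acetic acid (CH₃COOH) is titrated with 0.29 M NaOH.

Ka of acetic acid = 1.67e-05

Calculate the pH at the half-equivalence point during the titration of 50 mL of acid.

At half-equivalence [HA] = [A⁻], so Henderson-Hasselbalch gives pH = pKa = -log(1.67e-05) = 4.78.

pH = pKa = 4.78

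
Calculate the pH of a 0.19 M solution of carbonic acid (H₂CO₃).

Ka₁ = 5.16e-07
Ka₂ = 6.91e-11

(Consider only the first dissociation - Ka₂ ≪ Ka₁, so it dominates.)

First dissociation dominates. From Ka₁ = [H⁺][HA⁻]/[H₂A], x² + Ka₁·x − Ka₁·C = 0 with C = 0.19 M and Ka₁ = 5.16e-07. Solving: [H⁺] = (−Ka₁ + √(Ka₁² + 4·Ka₁·C)) / 2 = 3.1286e-04 M. pH = -log(3.1286e-04) = 3.50.

pH = 3.50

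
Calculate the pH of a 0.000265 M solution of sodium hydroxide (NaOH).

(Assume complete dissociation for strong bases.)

[OH⁻] = 0.000265 M for strong base. pOH = -log[OH⁻] = 3.58, pH = 14 - pOH

pH = 10.42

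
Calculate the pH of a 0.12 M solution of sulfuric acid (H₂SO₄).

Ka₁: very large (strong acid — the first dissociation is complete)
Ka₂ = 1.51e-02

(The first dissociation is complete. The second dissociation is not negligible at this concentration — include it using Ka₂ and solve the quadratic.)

First dissociation is complete: [H⁺]₀ = [HSO₄⁻]₀ = C = 0.12 M. Second dissociation HSO₄⁻ ⇌ H⁺ + SO₄²⁻: let x = [SO₄²⁻]. Ka₂ = (C + x)·x / (C − x) = 1.51e-02 → x² + (C + Ka₂)·x − Ka₂·C = 0 → x² + 0.13510·x − 1.812e-03 = 0. x = (−0.13510 + √(0.13510² + 4 × 1.812e-03)) / 2 = 1.2294e-02 M. [H⁺] = C + x = 0.12 + 1.2294e-02 = 1.3229e-01 M. pH = -log(1.3229e-01) = 0.88.

pH = 0.88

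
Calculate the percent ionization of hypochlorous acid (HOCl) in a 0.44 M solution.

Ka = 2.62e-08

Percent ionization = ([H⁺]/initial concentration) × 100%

Using Ka equilibrium: x² + Ka×x - Ka×C = 0. Solving: [H⁺] = 1.0736e-04. Percent = (1.0736e-04/0.44) × 100

Percent ionization = 0.0244%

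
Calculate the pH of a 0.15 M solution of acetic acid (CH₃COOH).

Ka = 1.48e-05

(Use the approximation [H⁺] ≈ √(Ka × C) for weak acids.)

[H⁺] = √(Ka × C) = √(1.48e-05 × 0.15) = 1.4900e-03. pH = -log(1.4900e-03)

pH = 2.83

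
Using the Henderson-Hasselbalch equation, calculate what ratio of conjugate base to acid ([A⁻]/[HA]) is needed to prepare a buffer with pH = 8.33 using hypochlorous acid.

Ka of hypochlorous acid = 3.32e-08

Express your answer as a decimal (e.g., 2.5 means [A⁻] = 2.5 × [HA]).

pKa = -log(3.32e-08) = 7.4789. pH = pKa + log([A⁻]/[HA]), so log([A⁻]/[HA]) = pH − pKa = 8.33 − 7.4789 = 0.8511. [A⁻]/[HA] = 10^(0.8511) = 7.10

[A⁻]/[HA] = 7.10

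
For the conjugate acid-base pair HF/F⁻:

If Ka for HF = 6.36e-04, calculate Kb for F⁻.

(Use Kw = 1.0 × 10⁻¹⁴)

For a conjugate pair Ka × Kb = Kw, so Kb = Kw/Ka = 1.0 × 10⁻¹⁴ / 6.36e-04 = 1.57e-11.

K_b = 1.57e-11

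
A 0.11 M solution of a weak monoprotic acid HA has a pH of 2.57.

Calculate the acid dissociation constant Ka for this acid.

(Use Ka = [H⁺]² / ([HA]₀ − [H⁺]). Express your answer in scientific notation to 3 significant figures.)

[H⁺] = 10^(−pH) = 10^(−2.57) = 2.692e-03 M. For HA ⇌ H⁺ + A⁻, Ka = [H⁺][A⁻]/[HA] = [H⁺]² / ([HA]₀ − [H⁺]) = (2.692e-03)² / (0.11 − 2.692e-03) = 6.75e-05.

K_a = 6.75e-05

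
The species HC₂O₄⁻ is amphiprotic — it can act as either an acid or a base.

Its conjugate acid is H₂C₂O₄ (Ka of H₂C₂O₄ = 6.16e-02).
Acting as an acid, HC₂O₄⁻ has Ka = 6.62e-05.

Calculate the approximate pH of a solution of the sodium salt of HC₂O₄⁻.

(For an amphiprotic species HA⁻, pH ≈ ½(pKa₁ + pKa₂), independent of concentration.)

pKa₁ = -log(6.16e-02) = 1.21; pKa₂ = -log(6.62e-05) = 4.18. For an amphiprotic species, pH ≈ ½(pKa₁ + pKa₂) = ½(1.21 + 4.18) = 2.69.

pH = 2.69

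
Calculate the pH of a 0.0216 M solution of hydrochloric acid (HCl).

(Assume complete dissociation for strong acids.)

[H⁺] = 0.0216 M for strong acid. pH = -log[H⁺] = -log(0.0216)

pH = 1.67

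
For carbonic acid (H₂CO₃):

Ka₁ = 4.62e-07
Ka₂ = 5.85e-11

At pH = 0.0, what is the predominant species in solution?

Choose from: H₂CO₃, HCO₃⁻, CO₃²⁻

pKa₁ = 6.34, pKa₂ = 10.23. For a polyprotic acid the predominant species crosses at each pKa: below pKa_n the protonated form dominates, above it the deprotonated form does. At pH = 0.0, the predominant species is H₂CO₃.

H₂CO₃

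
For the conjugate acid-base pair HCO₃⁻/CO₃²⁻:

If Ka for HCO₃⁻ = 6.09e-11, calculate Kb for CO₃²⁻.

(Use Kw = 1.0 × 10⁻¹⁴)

For a conjugate pair Ka × Kb = Kw, so Kb = Kw/Ka = 1.0 × 10⁻¹⁴ / 6.09e-11 = 1.64e-04.

K_b = 1.64e-04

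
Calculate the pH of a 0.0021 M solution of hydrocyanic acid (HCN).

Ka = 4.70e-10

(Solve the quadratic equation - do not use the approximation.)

x² + Ka×x - Ka×C = 0. Using quadratic formula: [H⁺] = 9.9324e-07

pH = 6.00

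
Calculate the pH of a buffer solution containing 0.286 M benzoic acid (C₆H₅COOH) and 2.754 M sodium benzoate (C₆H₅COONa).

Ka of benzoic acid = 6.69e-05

pKa = -log(6.69e-05) = 4.17. pH = pKa + log([A⁻]/[HA]) = 4.17 + log(2.754/0.286)

pH = 5.16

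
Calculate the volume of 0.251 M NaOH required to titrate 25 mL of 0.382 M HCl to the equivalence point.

At equivalence: moles acid = moles base. moles HCl = 0.382 × 25/1000 = 0.00955 mol. V_base = moles / 0.251 × 1000 = 38.0 mL.

V_{base} = 38.0 mL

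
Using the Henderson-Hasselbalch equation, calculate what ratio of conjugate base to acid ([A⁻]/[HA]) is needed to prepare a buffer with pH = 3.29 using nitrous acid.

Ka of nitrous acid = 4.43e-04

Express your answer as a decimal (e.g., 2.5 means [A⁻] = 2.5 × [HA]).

pKa = -log(4.43e-04) = 3.3536. pH = pKa + log([A⁻]/[HA]), so log([A⁻]/[HA]) = pH − pKa = 3.29 − 3.3536 = -0.0636. [A⁻]/[HA] = 10^(-0.0636) = 0.864

[A⁻]/[HA] = 0.864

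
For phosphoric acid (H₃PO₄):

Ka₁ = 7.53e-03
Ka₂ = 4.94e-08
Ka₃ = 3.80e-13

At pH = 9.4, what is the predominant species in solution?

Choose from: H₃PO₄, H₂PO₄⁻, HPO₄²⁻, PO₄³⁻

pKa₁ = 2.12, pKa₂ = 7.31, pKa₃ = 12.42. For a polyprotic acid the predominant species crosses at each pKa: below pKa_n the protonated form dominates, above it the deprotonated form does. At pH = 9.4, the predominant species is HPO₄²⁻.

HPO₄²⁻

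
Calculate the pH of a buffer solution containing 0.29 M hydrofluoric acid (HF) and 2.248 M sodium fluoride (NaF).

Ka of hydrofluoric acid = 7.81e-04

pKa = -log(7.81e-04) = 3.11. pH = pKa + log([A⁻]/[HA]) = 3.11 + log(2.248/0.29)

pH = 4.00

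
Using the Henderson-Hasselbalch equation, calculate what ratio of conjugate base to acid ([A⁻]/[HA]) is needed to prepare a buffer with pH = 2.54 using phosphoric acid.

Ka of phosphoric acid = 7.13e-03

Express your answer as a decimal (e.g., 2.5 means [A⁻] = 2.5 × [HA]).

pKa = -log(7.13e-03) = 2.1469. pH = pKa + log([A⁻]/[HA]), so log([A⁻]/[HA]) = pH − pKa = 2.54 − 2.1469 = 0.3931. [A⁻]/[HA] = 10^(0.3931) = 2.47

[A⁻]/[HA] = 2.47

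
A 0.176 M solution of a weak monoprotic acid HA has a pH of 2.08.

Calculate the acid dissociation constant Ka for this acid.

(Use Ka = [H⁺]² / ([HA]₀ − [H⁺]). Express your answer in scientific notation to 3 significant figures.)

[H⁺] = 10^(−pH) = 10^(−2.08) = 8.318e-03 M. For HA ⇌ H⁺ + A⁻, Ka = [H⁺][A⁻]/[HA] = [H⁺]² / ([HA]₀ − [H⁺]) = (8.318e-03)² / (0.176 − 8.318e-03) = 4.13e-04.

K_a = 4.13e-04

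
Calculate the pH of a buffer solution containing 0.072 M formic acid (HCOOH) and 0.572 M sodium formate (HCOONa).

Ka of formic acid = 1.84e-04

pKa = -log(1.84e-04) = 3.74. pH = pKa + log([A⁻]/[HA]) = 3.74 + log(0.572/0.072)

pH = 4.64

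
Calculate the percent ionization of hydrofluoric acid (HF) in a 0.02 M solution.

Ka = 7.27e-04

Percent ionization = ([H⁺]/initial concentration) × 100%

Using Ka equilibrium: x² + Ka×x - Ka×C = 0. Solving: [H⁺] = 3.4669e-03. Percent = (3.4669e-03/0.02) × 100

Percent ionization = 17.3%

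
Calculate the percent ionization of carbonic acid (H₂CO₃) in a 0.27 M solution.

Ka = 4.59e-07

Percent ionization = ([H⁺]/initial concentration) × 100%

Using Ka equilibrium: x² + Ka×x - Ka×C = 0. Solving: [H⁺] = 3.5181e-04. Percent = (3.5181e-04/0.27) × 100

Percent ionization = 0.13%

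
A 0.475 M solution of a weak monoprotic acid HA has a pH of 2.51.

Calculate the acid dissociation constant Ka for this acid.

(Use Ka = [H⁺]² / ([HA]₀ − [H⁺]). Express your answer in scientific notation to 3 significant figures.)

[H⁺] = 10^(−pH) = 10^(−2.51) = 3.090e-03 M. For HA ⇌ H⁺ + A⁻, Ka = [H⁺][A⁻]/[HA] = [H⁺]² / ([HA]₀ − [H⁺]) = (3.090e-03)² / (0.475 − 3.090e-03) = 2.02e-05.

K_a = 2.02e-05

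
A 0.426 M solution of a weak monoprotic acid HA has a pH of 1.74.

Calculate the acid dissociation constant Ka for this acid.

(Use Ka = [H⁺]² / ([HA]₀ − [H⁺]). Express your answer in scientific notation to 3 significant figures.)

[H⁺] = 10^(−pH) = 10^(−1.74) = 1.820e-02 M. For HA ⇌ H⁺ + A⁻, Ka = [H⁺][A⁻]/[HA] = [H⁺]² / ([HA]₀ − [H⁺]) = (1.820e-02)² / (0.426 − 1.820e-02) = 8.12e-04.

K_a = 8.12e-04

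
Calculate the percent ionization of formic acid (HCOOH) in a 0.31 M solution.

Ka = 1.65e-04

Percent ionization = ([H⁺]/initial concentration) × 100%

Using Ka equilibrium: x² + Ka×x - Ka×C = 0. Solving: [H⁺] = 7.0699e-03. Percent = (7.0699e-03/0.31) × 100

Percent ionization = 2.28%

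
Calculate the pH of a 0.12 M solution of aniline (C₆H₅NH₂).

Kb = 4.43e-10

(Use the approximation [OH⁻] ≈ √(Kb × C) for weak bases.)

[OH⁻] = √(Kb × C) = √(4.43e-10 × 0.12) = 7.2911e-06. pOH = 5.14, pH = 14 - pOH

pH = 8.86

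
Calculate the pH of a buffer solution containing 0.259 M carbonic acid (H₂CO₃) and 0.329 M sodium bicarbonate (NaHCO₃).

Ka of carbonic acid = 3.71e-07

pKa = -log(3.71e-07) = 6.43. pH = pKa + log([A⁻]/[HA]) = 6.43 + log(0.329/0.259)

pH = 6.53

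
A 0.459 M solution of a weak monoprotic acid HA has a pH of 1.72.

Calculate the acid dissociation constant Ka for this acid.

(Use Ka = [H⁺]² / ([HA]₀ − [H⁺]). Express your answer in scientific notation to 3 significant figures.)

[H⁺] = 10^(−pH) = 10^(−1.72) = 1.905e-02 M. For HA ⇌ H⁺ + A⁻, Ka = [H⁺][A⁻]/[HA] = [H⁺]² / ([HA]₀ − [H⁺]) = (1.905e-02)² / (0.459 − 1.905e-02) = 8.25e-04.

K_a = 8.25e-04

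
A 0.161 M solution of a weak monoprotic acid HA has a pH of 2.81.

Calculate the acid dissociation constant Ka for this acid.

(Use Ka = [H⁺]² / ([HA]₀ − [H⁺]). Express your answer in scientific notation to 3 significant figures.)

[H⁺] = 10^(−pH) = 10^(−2.81) = 1.549e-03 M. For HA ⇌ H⁺ + A⁻, Ka = [H⁺][A⁻]/[HA] = [H⁺]² / ([HA]₀ − [H⁺]) = (1.549e-03)² / (0.161 − 1.549e-03) = 1.50e-05.

K_a = 1.50e-05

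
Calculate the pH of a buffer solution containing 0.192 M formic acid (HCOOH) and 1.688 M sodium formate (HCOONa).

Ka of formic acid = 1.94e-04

pKa = -log(1.94e-04) = 3.71. pH = pKa + log([A⁻]/[HA]) = 3.71 + log(1.688/0.192)

pH = 4.66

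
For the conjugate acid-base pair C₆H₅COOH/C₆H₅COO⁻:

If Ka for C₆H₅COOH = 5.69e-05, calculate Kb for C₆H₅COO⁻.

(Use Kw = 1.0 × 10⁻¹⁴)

For a conjugate pair Ka × Kb = Kw, so Kb = Kw/Ka = 1.0 × 10⁻¹⁴ / 5.69e-05 = 1.76e-10.

K_b = 1.76e-10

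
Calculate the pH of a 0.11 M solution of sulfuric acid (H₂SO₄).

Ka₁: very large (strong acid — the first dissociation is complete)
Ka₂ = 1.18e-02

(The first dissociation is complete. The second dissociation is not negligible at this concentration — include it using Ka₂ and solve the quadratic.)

First dissociation is complete: [H⁺]₀ = [HSO₄⁻]₀ = C = 0.11 M. Second dissociation HSO₄⁻ ⇌ H⁺ + SO₄²⁻: let x = [SO₄²⁻]. Ka₂ = (C + x)·x / (C − x) = 1.18e-02 → x² + (C + Ka₂)·x − Ka₂·C = 0 → x² + 0.12180·x − 1.298e-03 = 0. x = (−0.12180 + √(0.12180² + 4 × 1.298e-03)) / 2 = 9.8588e-03 M. [H⁺] = C + x = 0.11 + 9.8588e-03 = 1.1986e-01 M. pH = -log(1.1986e-01) = 0.92.

pH = 0.92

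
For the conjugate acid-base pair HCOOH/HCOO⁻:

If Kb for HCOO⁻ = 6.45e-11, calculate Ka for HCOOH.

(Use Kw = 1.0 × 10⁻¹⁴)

For a conjugate pair Ka × Kb = Kw, so Ka = Kw/Kb = 1.0 × 10⁻¹⁴ / 6.45e-11 = 1.55e-04.

K_a = 1.55e-04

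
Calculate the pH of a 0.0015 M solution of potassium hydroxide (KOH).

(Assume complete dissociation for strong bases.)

[OH⁻] = 0.0015 M for strong base. pOH = -log[OH⁻] = 2.82, pH = 14 - pOH

pH = 11.18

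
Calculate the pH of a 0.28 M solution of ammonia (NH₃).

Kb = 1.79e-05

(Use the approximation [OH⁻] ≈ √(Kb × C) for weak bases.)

[OH⁻] = √(Kb × C) = √(1.79e-05 × 0.28) = 2.2387e-03. pOH = 2.65, pH = 14 - pOH

pH = 11.35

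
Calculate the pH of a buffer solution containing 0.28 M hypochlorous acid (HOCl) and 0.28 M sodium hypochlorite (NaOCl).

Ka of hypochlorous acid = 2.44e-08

pKa = -log(2.44e-08) = 7.61. pH = pKa + log([A⁻]/[HA]) = 7.61 + log(0.28/0.28)

pH = 7.61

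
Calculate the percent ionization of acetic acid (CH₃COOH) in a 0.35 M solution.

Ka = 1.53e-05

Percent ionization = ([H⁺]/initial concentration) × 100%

Using Ka equilibrium: x² + Ka×x - Ka×C = 0. Solving: [H⁺] = 2.3064e-03. Percent = (2.3064e-03/0.35) × 100

Percent ionization = 0.659%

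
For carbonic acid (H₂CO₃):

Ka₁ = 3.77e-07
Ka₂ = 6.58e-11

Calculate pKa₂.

pKa₂ = -log(Ka₂) = -log(6.58e-11) = 10.18.

pK_{a2} = 10.18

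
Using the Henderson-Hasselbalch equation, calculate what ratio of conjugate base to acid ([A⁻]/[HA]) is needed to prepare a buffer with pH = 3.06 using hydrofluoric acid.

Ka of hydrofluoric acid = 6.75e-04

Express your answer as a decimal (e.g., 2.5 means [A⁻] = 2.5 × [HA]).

pKa = -log(6.75e-04) = 3.1707. pH = pKa + log([A⁻]/[HA]), so log([A⁻]/[HA]) = pH − pKa = 3.06 − 3.1707 = -0.1107. [A⁻]/[HA] = 10^(-0.1107) = 0.775

[A⁻]/[HA] = 0.775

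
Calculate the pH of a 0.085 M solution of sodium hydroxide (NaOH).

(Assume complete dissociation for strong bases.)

[OH⁻] = 0.085 M for strong base. pOH = -log[OH⁻] = 1.07, pH = 14 - pOH

pH = 12.93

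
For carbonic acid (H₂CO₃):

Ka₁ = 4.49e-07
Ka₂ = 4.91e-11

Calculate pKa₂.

pKa₂ = -log(Ka₂) = -log(4.91e-11) = 10.31.

pK_{a2} = 10.31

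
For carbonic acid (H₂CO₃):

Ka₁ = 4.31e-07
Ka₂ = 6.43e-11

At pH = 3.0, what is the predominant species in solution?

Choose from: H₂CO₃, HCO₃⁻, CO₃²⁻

pKa₁ = 6.37, pKa₂ = 10.19. For a polyprotic acid the predominant species crosses at each pKa: below pKa_n the protonated form dominates, above it the deprotonated form does. At pH = 3.0, the predominant species is H₂CO₃.

H₂CO₃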